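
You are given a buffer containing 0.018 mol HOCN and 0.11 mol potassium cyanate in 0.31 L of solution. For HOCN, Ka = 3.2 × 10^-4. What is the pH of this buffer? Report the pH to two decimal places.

pKa = −log(3.2 × 10^-4) = 3.495
Henderson–Hasselbalch: pH = pKa + log([OCN-]/[HOCN]) = 3.495 + log(0.11/0.018)
pH = 3.495 + (+0.786) = 4.28

pH = 4.28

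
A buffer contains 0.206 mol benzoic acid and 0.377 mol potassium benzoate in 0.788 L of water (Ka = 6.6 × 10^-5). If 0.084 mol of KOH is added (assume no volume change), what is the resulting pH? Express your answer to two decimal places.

pH = 4.76

After neutralization: n(C6H5COOH) = 0.122 mol, n(C6H5COO-) = 0.461 mol.
pKa = −log(6.6 × 10^-5) = 4.180
pH = pKa + log([A⁻]/[HA]) = 4.180 + log(0.461/0.122) = 4.180 +0.577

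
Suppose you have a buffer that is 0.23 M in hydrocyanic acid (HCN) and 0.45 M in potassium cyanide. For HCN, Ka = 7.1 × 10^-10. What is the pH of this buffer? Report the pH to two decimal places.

pH = 9.44

pKa = −log(7.1 × 10^-10) = 9.149
pH = pKa + log([A⁻]/[HA]) = 9.149 + log(0.45/0.23)
pH = 9.149 + (+0.291) = 9.44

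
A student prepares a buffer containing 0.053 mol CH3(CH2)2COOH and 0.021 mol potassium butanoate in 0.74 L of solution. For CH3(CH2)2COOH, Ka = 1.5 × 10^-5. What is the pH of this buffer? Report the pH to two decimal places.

pH = 4.42

pKa = −log(1.5 × 10^-5) = 4.824
pH = pKa + log([A⁻]/[HA]) = 4.824 + log(0.021/0.053)
pH = 4.824 + (-0.402) = 4.42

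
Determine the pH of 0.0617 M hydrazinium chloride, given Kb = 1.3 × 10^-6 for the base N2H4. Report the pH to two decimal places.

pH = 4.66

N2H5+ is the conjugate acid of the weak base N2H4.
Ka = Kw/Kb = 1.0×10^-14 / 1.3 × 10^-6 = 7.69 × 10^-9
Ka = [H+]²/(0.0617 − [H+]) = 7.69 × 10^-9
Since Ka ≪ C₀, [H+] ≈ √(Ka·C₀) = 2.18 × 10^-5 M.
Check: 0.035% ionized — well under 5%, approximation valid.
pH = −log(2.18 × 10^-5) = 4.66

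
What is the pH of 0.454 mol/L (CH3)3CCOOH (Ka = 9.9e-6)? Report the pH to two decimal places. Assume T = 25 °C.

(CH3)3CCOOH ⇌ (CH3)3CCOO- + H+
Ka = [H+]²/(0.454 − [H+]) = 9.9 × 10^-6
Assume [H+] ≪ 0.454: [H+] ≈ √(9.9 × 10^-6 × 0.454) = 2.12 × 10^-3 M
Check: 0.47% ionized — well under 5%, approximation valid.
pH = −log[H+] = −log(2.12 × 10^-3) = 2.67

pH = 2.67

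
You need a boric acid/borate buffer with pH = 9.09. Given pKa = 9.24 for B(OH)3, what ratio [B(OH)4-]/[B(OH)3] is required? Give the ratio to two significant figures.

pH = pKa + log(r) ⇒ log(r) = 9.09 − 9.24 = -0.15
r = [B(OH)4-]/[B(OH)3] = 10^(-0.15) = 0.708

ratio = 0.71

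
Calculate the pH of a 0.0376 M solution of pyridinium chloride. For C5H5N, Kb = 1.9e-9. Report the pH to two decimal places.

pH = 3.35

C5H5NH+ is the conjugate acid of the weak base C5H5N.
Ka = Kw/Kb = 1.0×10^-14 / 1.9 × 10^-9 = 5.26 × 10^-6
From the ICE table, Ka = x²/(0.0376 − x) = 5.26 × 10^-6.
Since Ka ≪ C₀, x ≈ √(Ka·C₀) = 4.45 × 10^-4 M.
pH = −log(4.45 × 10^-4) = 3.35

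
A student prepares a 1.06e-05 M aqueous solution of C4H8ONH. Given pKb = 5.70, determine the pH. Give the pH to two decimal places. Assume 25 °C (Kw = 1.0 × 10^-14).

pH = 8.57

C4H8ONH + H2O ⇌ C4H8ONH2+ + OH-
Kb = 10^(−5.70) = 2.00 × 10^-6
Kb = [OH-]²/(1.06e-05 − [OH-]) = 2.00 × 10^-6
Here C₀/Kb ≈ 5.3, so the small-[OH-] approximation fails. Use the quadratic:
[OH-] = (−Kb + √(Kb² + 4·Kb·C₀))/2 = 3.71 × 10^-6 M
pOH = 5.43, so pH = 14.00 − pOH = 8.57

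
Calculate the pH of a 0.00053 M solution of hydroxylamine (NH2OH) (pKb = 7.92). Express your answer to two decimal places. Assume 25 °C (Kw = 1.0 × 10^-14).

pH = 8.40

NH2OH + H2O ⇌ NH3OH+ + OH-
Kb = 10^(−7.92) = 1.20 × 10^-8
Let x = [OH-] at equilibrium. Kb = x²/(0.00053 − x).
Assume x ≪ 0.00053: x ≈ √(1.20 × 10^-8 × 0.00053) = 2.52 × 10^-6 M
Check: 0.48% ionized — well under 5%, approximation valid.
pOH = 5.60, so pH = 14.00 − pOH = 8.40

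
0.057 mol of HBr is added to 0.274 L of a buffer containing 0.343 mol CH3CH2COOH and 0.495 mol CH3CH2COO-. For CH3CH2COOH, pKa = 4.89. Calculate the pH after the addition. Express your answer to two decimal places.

pH = 4.93

Added H+ converts CH3CH2COO- to CH3CH2COOH: CH3CH2COOH → 0.4 mol, CH3CH2COO- → 0.438 mol.
Henderson–Hasselbalch with mole ratio 0.438/0.4: pH = 4.89 + (+0.039)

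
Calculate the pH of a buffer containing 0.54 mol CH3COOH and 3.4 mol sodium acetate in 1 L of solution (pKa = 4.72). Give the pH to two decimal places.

pH = 5.52

Henderson–Hasselbalch: pH = pKa + log([CH3COO-]/[CH3COOH]) = 4.72 + log(3.4/0.54)
pH = 4.72 + (+0.799) = 5.52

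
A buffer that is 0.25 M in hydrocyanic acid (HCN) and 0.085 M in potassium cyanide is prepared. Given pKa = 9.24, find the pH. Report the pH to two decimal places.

pH = 8.77

Using pH = pKa + log([base]/[acid]) with [base]/[acid] = 0.085/0.25:
pH = 9.24 + (-0.469) = 8.77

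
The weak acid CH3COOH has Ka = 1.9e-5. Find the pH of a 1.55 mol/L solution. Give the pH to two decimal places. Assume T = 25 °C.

pH = 2.27

CH3COOH ⇌ CH3COO- + H+
Ka = x²/(1.55 − x) = 1.9 × 10^-5
Assume x ≪ 1.55: x ≈ √(1.9 × 10^-5 × 1.55) = 5.43 × 10^-3 M
(x/C₀ = 0.35% < 5%, so the approximation holds.)
pH = −log(5.43 × 10^-3) = 2.27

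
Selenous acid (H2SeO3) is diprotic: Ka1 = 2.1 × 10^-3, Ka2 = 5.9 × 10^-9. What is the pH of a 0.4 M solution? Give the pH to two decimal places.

Ka1 ≫ Ka2, so treat the first dissociation as the only significant source of H+.
Ka1 = x²/(0.4 − x) = 2.1 × 10^-3
Solving the quadratic: x = (−Ka1 + √(Ka1² + 4·Ka1·C₀))/2 = 2.80 × 10^-2 M
pH = −log(2.80 × 10^-2) = 1.55

pH = 1.55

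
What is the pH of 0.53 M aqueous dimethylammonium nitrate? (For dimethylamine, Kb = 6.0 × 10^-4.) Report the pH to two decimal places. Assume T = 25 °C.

pH = 5.53

(CH3)2NH2+ is the conjugate acid of the weak base (CH3)2NH.
Ka = Kw/Kb = 1.0×10^-14 / 6.0 × 10^-4 = 1.67 × 10^-11
Ka = x²/(0.53 − x) = 1.67 × 10^-11
Since Ka ≪ C₀, x ≈ √(Ka·C₀) = 2.98 × 10^-6 M.
(x/C₀ = 0.00056% < 5%, so the approximation holds.)
pH = −log(2.98 × 10^-6) = 5.53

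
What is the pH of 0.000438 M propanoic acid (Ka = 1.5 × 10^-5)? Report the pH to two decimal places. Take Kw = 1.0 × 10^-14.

CH3CH2COOH ⇌ CH3CH2COO- + H+
From the ICE table, Ka = x²/(0.000438 − x) = 1.5 × 10^-5.
x is not negligible relative to C₀; solve x² + 1.5e-05·x − 6.57e-09 = 0.
x = (−Ka + √(Ka² + 4·Ka·C₀))/2 = 7.39 × 10^-5 M
pH = −log[H+] = −log(7.39 × 10^-5) = 4.13

pH = 4.13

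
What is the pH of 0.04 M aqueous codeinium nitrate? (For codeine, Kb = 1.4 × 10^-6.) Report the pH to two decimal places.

pH = 4.77

C18H22NO3+ is the conjugate acid of the weak base C18H21NO3.
Ka = Kw/Kb = 1.0×10^-14 / 1.4 × 10^-6 = 7.14 × 10^-9
From the ICE table, Ka = x²/(0.04 − x) = 7.14 × 10^-9.
Since Ka ≪ C₀, x ≈ √(Ka·C₀) = 1.69 × 10^-5 M.
pH = −log(1.69 × 10^-5) = 4.77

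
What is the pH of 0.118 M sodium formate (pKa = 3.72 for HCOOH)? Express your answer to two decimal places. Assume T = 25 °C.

pH = 8.40

HCOO- is the conjugate base of the weak acid HCOOH.
Ka = 10^(−3.72) = 1.91 × 10^-4
Kb = Kw/Ka = 1.0×10^-14 / 1.91 × 10^-4 = 5.24 × 10^-11
From the ICE table, Kb = [OH-]²/(0.118 − [OH-]) = 5.24 × 10^-11.
Neglecting [OH-] in the denominator: [OH-] = √(5.24 × 10^-11 × 0.118) = 2.49 × 10^-6 M
pOH = 5.60, so pH = 14.00 − pOH = 8.40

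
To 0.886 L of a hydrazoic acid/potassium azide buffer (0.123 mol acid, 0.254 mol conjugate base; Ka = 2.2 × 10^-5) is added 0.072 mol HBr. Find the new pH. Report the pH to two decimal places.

pH = 4.63

Added H+ converts N3- to HN3: HN3 → 0.195 mol, N3- → 0.182 mol.
pKa = −log(2.2 × 10^-5) = 4.658
pH = pKa + log([A⁻]/[HA]) = 4.658 + log(0.182/0.195) = 4.658 -0.030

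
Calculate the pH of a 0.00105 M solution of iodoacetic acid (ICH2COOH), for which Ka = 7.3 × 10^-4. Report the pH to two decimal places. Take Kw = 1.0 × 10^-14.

pH = 3.23

ICH2COOH ⇌ ICH2COO- + H+
From the ICE table, Ka = [H+]²/(0.00105 − [H+]) = 7.3 × 10^-4.
[H+] is not negligible relative to C₀; solve [H+]² + 0.00073·[H+] − 7.66e-07 = 0.
[H+] = [−0.00073 + √(0.00073² + 3.07e-06)]/2 = 5.84 × 10^-4 M
pH = −log[H+] = −log(5.84 × 10^-4) = 3.23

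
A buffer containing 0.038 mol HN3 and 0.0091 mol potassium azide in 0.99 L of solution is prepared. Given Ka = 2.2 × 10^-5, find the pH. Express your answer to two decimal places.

pKa = −log(2.2 × 10^-5) = 4.658
pH = pKa + log([A⁻]/[HA]) = 4.658 + log(0.0091/0.038)
pH = 4.658 + (-0.621) = 4.04

pH = 4.04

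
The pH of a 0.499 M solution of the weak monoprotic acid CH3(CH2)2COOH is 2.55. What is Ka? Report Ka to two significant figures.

Ka = 1.6 × 10^-5

[H+] = 10^(-2.55) = 2.82 × 10^-3 M
At equilibrium [HA] = 0.499 − 2.82 × 10^-3 = 4.96 × 10^-1 M
Ka = [H+][A-]/[HA] = (2.82 × 10^-3)² / 4.96 × 10^-1 = 1.6 × 10^-5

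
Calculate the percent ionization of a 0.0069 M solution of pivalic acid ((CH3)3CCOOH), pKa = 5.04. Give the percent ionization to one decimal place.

(CH3)3CCOOH ⇌ (CH3)3CCOO- + H+; let x = [H+] at equilibrium.
Ka = 10^(−5.04) = 9.12 × 10^-6
x ≈ √(Ka·C₀) = √(9.12 × 10^-6 × 0.0069) = 2.51 × 10^-4 M
% ionization = x/C₀ × 100% = 2.51 × 10^-4/0.0069 × 100% = 3.6%

3.6%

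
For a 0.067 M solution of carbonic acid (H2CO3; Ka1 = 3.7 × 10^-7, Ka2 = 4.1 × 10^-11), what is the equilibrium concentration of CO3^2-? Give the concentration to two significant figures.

4.1 × 10^-11 M

First ionization gives [H+] ≈ [HCO3-] = 1.57 × 10^-4 M.
Second step: Ka2 = [H+][CO3^2-]/[HCO3-] ≈ [CO3^2-] (since [H+] ≈ [HCO3-]).
So [CO3^2-] ≈ Ka2.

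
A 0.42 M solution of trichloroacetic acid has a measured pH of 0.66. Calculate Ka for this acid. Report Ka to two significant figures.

Ka = 2.4 × 10^-1

[H+] = 10^(-0.66) = 2.19 × 10^-1 M
At equilibrium [HA] = 0.42 − 2.19 × 10^-1 = 2.01 × 10^-1 M
Ka = [H+][A-]/[HA] = (2.19 × 10^-1)² / 2.01 × 10^-1 = 2.4 × 10^-1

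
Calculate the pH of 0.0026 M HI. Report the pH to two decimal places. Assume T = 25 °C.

HI is a strong acid and dissociates completely, so [H+] = 0.0026 M.
pH = -log(0.0026) = 2.59

pH = 2.59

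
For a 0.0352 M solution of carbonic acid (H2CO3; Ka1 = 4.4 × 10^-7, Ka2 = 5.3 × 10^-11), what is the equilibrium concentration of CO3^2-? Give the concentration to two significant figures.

First ionization gives [H+] ≈ [HCO3-] = 1.24 × 10^-4 M.
Second step: Ka2 = [H+][CO3^2-]/[HCO3-] ≈ [CO3^2-] (since [H+] ≈ [HCO3-]).
So [CO3^2-] ≈ Ka2.

5.3 × 10^-11 M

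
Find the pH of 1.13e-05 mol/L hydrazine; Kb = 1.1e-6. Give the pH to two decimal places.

pH = 8.48

N2H4 + H2O ⇌ N2H5+ + OH-
From the ICE table, Kb = [OH-]²/(1.13e-05 − [OH-]) = 1.1 × 10^-6.
Here C₀/Kb ≈ 10.3, so the small-[OH-] approximation fails. Use the quadratic:
[OH-] = [−1.1e-06 + √(1.1e-06² + 4.97e-11)]/2 = 3.02 × 10^-6 M
pOH = −log(3.02 × 10^-6) = 5.52; pH = 14.00 − 5.52 = 8.48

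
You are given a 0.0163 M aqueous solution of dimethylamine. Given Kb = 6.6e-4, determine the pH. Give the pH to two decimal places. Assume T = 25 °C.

(CH3)2NH + H2O ⇌ (CH3)2NH2+ + OH-
From the ICE table, Kb = x²/(0.0163 − x) = 6.6 × 10^-4.
x is not negligible relative to C₀; solve x² + 0.00066·x − 1.08e-05 = 0.
x = (−Kb + √(Kb² + 4·Kb·C₀))/2 = 2.97 × 10^-3 M
pOH = 2.53, so pH = 14.00 − pOH = 11.47

pH = 11.47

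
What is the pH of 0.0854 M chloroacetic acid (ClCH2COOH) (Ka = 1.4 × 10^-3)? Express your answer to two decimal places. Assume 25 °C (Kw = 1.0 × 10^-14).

pH = 1.99

ClCH2COOH ⇌ ClCH2COO- + H+
From the ICE table, Ka = [H+]²/(0.0854 − [H+]) = 1.4 × 10^-3.
[H+] is not negligible relative to C₀; solve [H+]² + 0.0014·[H+] − 0.00012 = 0.
[H+] = [−0.0014 + √(0.0014² + 0.000478)]/2 = 1.03 × 10^-2 M
pH = −log(1.03 × 10^-2) = 1.99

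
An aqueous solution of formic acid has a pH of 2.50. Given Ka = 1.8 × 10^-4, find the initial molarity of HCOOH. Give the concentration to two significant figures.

[H+] = 10^(-2.50) = 3.16 × 10^-3 M = x
Ka = x²/(C₀ − x) ⇒ C₀ = x + x²/Ka
C₀ = 3.16 × 10^-3 + (3.16 × 10^-3)²/(1.8 × 10^-4) = 5.86 × 10^-2 M

C₀ = 5.9 × 10^-2 M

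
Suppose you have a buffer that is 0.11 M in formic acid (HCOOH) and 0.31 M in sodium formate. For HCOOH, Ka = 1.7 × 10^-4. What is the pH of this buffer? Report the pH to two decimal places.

pH = 4.22

pKa = −log(1.7 × 10^-4) = 3.770
Using pH = pKa + log([base]/[acid]) with [base]/[acid] = 0.31/0.11:
pH = 3.770 + (+0.450) = 4.22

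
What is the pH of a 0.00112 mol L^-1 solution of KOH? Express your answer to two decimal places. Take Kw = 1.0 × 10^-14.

KOH is a strong base; [OH-] = 0.00112 M.
pOH = -log(0.00112) = 2.95
pH = 14.00 - 2.95 = 11.05

pH = 11.05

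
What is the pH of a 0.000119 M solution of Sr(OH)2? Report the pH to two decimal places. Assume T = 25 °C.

pH = 10.38

Sr(OH)2 is a strong base (each formula unit releases 2 OH-); [OH-] = 0.000238 M.
pOH = -log(0.000238) = 3.62
pH = 14.00 - 3.62 = 10.38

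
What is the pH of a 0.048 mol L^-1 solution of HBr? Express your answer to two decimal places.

HBr is a strong acid and dissociates completely, so [H+] = 0.048 M.
pH = -log(0.048) = 1.32

pH = 1.32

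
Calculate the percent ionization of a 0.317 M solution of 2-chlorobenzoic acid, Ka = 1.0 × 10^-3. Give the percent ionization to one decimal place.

ClC6H4COOH ⇌ ClC6H4COO- + H+; let x = [H+] at equilibrium.
Ka = x²/(C₀ − x); solving the quadratic gives x = 1.73 × 10^-2 M.
Fraction ionized = 1.73 × 10^-2 / 0.317 = 0.0546 → 5.5%

5.5%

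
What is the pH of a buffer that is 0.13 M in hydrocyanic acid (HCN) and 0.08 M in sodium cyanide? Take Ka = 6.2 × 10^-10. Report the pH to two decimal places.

pKa = −log(6.2 × 10^-10) = 9.208
Using pH = pKa + log([base]/[acid]) with [base]/[acid] = 0.08/0.13:
pH = 9.208 + (-0.211) = 9.00

pH = 9.00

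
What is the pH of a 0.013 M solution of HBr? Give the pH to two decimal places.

pH = 1.89

HBr is a strong acid and dissociates completely, so [H+] = 0.013 M.
pH = -log(0.013) = 1.89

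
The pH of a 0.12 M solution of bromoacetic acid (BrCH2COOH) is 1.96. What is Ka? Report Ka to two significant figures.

Ka = 1.1 × 10^-3

[H+] = 10^(-1.96) = 1.10 × 10^-2 M
At equilibrium [HA] = 0.12 − 1.10 × 10^-2 = 1.09 × 10^-1 M
Ka = [H+][A-]/[HA] = (1.10 × 10^-2)² / 1.09 × 10^-1 = 1.1 × 10^-3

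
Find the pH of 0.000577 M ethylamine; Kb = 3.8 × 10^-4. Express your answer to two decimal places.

pH = 10.50

C2H5NH2 + H2O ⇌ C2H5NH3+ + OH-
Kb = x²/(0.000577 − x) = 3.8 × 10^-4
Here C₀/Kb ≈ 1.52, so the small-x approximation fails. Use the quadratic:
x = [−0.00038 + √(0.00038² + 8.77e-07)]/2 = 3.15 × 10^-4 M
pOH = −log(3.15 × 10^-4) = 3.50; pH = 14.00 − 3.50 = 10.50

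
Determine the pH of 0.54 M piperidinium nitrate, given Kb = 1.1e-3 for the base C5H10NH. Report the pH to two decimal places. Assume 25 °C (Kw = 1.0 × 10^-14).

pH = 5.65

C5H10NH2+ is the conjugate acid of the weak base C5H10NH.
Ka = Kw/Kb = 1.0×10^-14 / 1.1 × 10^-3 = 9.09 × 10^-12
Ka = [H+]²/(0.54 − [H+]) = 9.09 × 10^-12
Neglecting [H+] in the denominator: [H+] = √(9.09 × 10^-12 × 0.54) = 2.22 × 10^-6 M
([H+]/C₀ = 0.00041% < 5%, so the approximation holds.)
pH = −log[H+] = −log(2.22 × 10^-6) = 5.65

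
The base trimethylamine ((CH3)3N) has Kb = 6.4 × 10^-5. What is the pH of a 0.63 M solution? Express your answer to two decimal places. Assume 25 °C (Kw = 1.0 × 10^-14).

(CH3)3N + H2O ⇌ (CH3)3NH+ + OH-
Let x = [OH-] at equilibrium. Kb = x²/(0.63 − x).
Assume x ≪ 0.63: x ≈ √(6.4 × 10^-5 × 0.63) = 6.35 × 10^-3 M
pOH = −log(6.35 × 10^-3) = 2.20; pH = 14.00 − 2.20 = 11.80

pH = 11.80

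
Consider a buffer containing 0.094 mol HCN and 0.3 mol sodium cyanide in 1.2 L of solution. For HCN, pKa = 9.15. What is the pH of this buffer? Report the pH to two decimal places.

Using pH = pKa + log([base]/[acid]) with [base]/[acid] = 0.3/0.094:
pH = 9.15 + (+0.504) = 9.65

pH = 9.65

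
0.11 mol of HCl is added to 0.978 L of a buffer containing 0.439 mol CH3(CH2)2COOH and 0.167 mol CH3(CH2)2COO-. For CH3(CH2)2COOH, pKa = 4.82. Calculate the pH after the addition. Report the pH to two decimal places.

pH = 3.84

Added H+ converts CH3(CH2)2COO- to CH3(CH2)2COOH: CH3(CH2)2COOH → 0.549 mol, CH3(CH2)2COO- → 0.057 mol.
pH = pKa + log([A⁻]/[HA]) = 4.82 + log(0.057/0.549) = 4.82 -0.984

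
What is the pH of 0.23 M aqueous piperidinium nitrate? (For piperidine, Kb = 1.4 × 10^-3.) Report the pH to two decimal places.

C5H10NH2+ is the conjugate acid of the weak base C5H10NH.
Ka = Kw/Kb = 1.0×10^-14 / 1.4 × 10^-3 = 7.14 × 10^-12
Ka = [H+]²/(0.23 − [H+]) = 7.14 × 10^-12
Assume [H+] ≪ 0.23: [H+] ≈ √(7.14 × 10^-12 × 0.23) = 1.28 × 10^-6 M
([H+]/C₀ = 0.00056% < 5%, so the approximation holds.)
pH = −log(1.28 × 10^-6) = 5.89

pH = 5.89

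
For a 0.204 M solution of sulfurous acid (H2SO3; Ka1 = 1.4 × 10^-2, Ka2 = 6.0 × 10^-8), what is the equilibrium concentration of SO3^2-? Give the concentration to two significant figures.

6.0 × 10^-8 M

First ionization gives [H+] ≈ [HSO3-] = 4.69 × 10^-2 M.
Second step: Ka2 = [H+][SO3^2-]/[HSO3-] ≈ [SO3^2-] (since [H+] ≈ [HSO3-]).
So [SO3^2-] ≈ Ka2.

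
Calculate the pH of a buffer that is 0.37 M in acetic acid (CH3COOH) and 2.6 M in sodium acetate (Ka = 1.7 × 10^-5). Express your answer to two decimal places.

pKa = −log(1.7 × 10^-5) = 4.770
Henderson–Hasselbalch: pH = pKa + log([CH3COO-]/[CH3COOH]) = 4.770 + log(2.6/0.37)
pH = 4.770 + (+0.847) = 5.62

pH = 5.62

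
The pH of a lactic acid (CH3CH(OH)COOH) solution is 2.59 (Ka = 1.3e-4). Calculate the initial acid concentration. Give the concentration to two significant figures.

C₀ = 5.3 × 10^-2 M

[H+] = 10^(-2.59) = 2.57 × 10^-3 M = x
Ka = x²/(C₀ − x) ⇒ C₀ = x + x²/Ka
C₀ = 2.57 × 10^-3 + (2.57 × 10^-3)²/(1.3 × 10^-4) = 5.34 × 10^-2 M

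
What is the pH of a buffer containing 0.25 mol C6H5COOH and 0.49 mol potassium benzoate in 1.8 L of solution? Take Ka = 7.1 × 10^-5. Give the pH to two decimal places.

pH = 4.44

pKa = −log(7.1 × 10^-5) = 4.149
Using pH = pKa + log([base]/[acid]) with [base]/[acid] = 0.49/0.25:
pH = 4.149 + (+0.292) = 4.44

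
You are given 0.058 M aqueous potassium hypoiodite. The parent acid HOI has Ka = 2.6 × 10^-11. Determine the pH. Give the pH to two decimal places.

OI- is the conjugate base of the weak acid HOI.
Kb = Kw/Ka = 1.0×10^-14 / 2.6 × 10^-11 = 3.85 × 10^-4
From the ICE table, Kb = [OH-]²/(0.058 − [OH-]) = 3.85 × 10^-4.
[OH-] is not negligible relative to C₀; solve [OH-]² + 0.000385·[OH-] − 2.23e-05 = 0.
[OH-] = [−0.000385 + √(0.000385² + 8.93e-05)]/2 = 4.54 × 10^-3 M
pOH = 2.34, so pH = 14.00 − pOH = 11.66

pH = 11.66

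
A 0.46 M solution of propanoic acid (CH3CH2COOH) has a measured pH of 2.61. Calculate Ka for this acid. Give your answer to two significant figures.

Ka = 1.3 × 10^-5

[H+] = 10^(-2.61) = 2.45 × 10^-3 M
At equilibrium [HA] = 0.46 − 2.45 × 10^-3 = 4.58 × 10^-1 M
Ka = [H+][A-]/[HA] = (2.45 × 10^-3)² / 4.58 × 10^-1 = 1.3 × 10^-5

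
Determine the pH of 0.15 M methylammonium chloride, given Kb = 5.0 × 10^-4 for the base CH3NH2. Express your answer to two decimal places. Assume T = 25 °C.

CH3NH3+ is the conjugate acid of the weak base CH3NH2.
Ka = Kw/Kb = 1.0×10^-14 / 5.0 × 10^-4 = 2.00 × 10^-11
Let x = [H+] at equilibrium. Ka = x²/(0.15 − x).
Neglecting x in the denominator: x = √(2.00 × 10^-11 × 0.15) = 1.73 × 10^-6 M
pH = −log[H+] = −log(1.73 × 10^-6) = 5.76

pH = 5.76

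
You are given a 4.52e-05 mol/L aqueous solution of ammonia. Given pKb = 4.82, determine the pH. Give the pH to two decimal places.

NH3 + H2O ⇌ NH4+ + OH-
Kb = 10^(−4.82) = 1.51 × 10^-5
Kb = [OH-]²/(4.52e-05 − [OH-]) = 1.51 × 10^-5
The 5% rule fails; solving [OH-]² + Kb·[OH-] − Kb·C₀ = 0 exactly:
[OH-] = (−Kb + √(Kb² + 4·Kb·C₀))/2 = 1.96 × 10^-5 M
pOH = −log(1.96 × 10^-5) = 4.71; pH = 14.00 − 4.71 = 9.29

pH = 9.29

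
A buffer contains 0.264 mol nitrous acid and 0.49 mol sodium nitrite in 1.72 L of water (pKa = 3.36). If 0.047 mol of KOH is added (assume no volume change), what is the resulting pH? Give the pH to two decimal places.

OH- converts HNO2 to NO2-: HNO2 → 0.217 mol, NO2- → 0.537 mol.
pH = pKa + log([A⁻]/[HA]) = 3.36 + log(0.537/0.217) = 3.36 +0.394

pH = 3.75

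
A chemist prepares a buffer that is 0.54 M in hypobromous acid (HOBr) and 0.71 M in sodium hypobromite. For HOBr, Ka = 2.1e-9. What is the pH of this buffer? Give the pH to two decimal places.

pH = 8.80

pKa = −log(2.1 × 10^-9) = 8.678
pH = pKa + log([A⁻]/[HA]) = 8.678 + log(0.71/0.54)
pH = 8.678 + (+0.119) = 8.80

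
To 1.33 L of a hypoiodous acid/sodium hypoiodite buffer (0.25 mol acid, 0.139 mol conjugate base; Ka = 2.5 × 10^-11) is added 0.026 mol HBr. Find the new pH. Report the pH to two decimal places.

Added H+ converts OI- to HOI: HOI → 0.276 mol, OI- → 0.113 mol.
pKa = −log(2.5 × 10^-11) = 10.602
pH = pKa + log([A⁻]/[HA]) = 10.602 + log(0.113/0.276) = 10.602 -0.388

pH = 10.21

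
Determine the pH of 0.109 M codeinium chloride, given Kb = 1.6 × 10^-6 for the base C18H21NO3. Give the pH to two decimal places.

C18H22NO3+ is the conjugate acid of the weak base C18H21NO3.
Ka = Kw/Kb = 1.0×10^-14 / 1.6 × 10^-6 = 6.25 × 10^-9
Ka = [H+]²/(0.109 − [H+]) = 6.25 × 10^-9
Neglecting [H+] in the denominator: [H+] = √(6.25 × 10^-9 × 0.109) = 2.61 × 10^-5 M
([H+]/C₀ = 0.024% < 5%, so the approximation holds.)
pH = −log[H+] = −log(2.61 × 10^-5) = 4.58

pH = 4.58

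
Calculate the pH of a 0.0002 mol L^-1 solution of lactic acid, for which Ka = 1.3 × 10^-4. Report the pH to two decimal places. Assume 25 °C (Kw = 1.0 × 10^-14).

CH3CH(OH)COOH ⇌ CH3CH(OH)COO- + H+
Ka = [H+]²/(0.0002 − [H+]) = 1.3 × 10^-4
The 5% rule fails; solving [H+]² + Ka·[H+] − Ka·C₀ = 0 exactly:
[H+] = (−Ka + √(Ka² + 4·Ka·C₀))/2 = 1.09 × 10^-4 M
pH = −log(1.09 × 10^-4) = 3.96

pH = 3.96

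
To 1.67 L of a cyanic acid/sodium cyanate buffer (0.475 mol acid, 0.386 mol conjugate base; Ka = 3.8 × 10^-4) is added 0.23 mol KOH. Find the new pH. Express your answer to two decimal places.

After neutralization: n(HOCN) = 0.245 mol, n(OCN-) = 0.616 mol.
pKa = −log(3.8 × 10^-4) = 3.420
Henderson–Hasselbalch with mole ratio 0.616/0.245: pH = 3.420 + (+0.400)

pH = 3.82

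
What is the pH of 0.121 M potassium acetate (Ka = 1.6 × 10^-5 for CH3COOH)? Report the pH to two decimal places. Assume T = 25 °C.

pH = 8.94

CH3COO- is the conjugate base of the weak acid CH3COOH.
Kb = Kw/Ka = 1.0×10^-14 / 1.6 × 10^-5 = 6.25 × 10^-10
From the ICE table, Kb = x²/(0.121 − x) = 6.25 × 10^-10.
Neglecting x in the denominator: x = √(6.25 × 10^-10 × 0.121) = 8.70 × 10^-6 M
Check: 0.0072% ionized — well under 5%, approximation valid.
pOH = −log(8.70 × 10^-6) = 5.06; pH = 14.00 − 5.06 = 8.94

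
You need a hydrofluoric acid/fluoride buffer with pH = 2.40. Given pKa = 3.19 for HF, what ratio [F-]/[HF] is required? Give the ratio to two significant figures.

ratio = 0.16

pH = pKa + log(r) ⇒ log(r) = 2.40 − 3.19 = -0.79
r = [F-]/[HF] = 10^(-0.79) = 0.162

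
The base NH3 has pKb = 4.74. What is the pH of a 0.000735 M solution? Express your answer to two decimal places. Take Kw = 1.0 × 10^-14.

NH3 + H2O ⇌ NH4+ + OH-
Kb = 10^(−4.74) = 1.82 × 10^-5
Kb = [OH-]²/(0.000735 − [OH-]) = 1.82 × 10^-5
The 5% rule fails; solving [OH-]² + Kb·[OH-] − Kb·C₀ = 0 exactly:
[OH-] = [−1.82e-05 + √(1.82e-05² + 5.35e-08)]/2 = 1.07 × 10^-4 M
pOH = 3.97, so pH = 14.00 − pOH = 10.03

pH = 10.03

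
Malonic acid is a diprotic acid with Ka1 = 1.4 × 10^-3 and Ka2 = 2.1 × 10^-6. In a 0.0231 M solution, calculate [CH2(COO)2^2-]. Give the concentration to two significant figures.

First ionization gives [H+] ≈ [CH2(COOH)COO-] = 5.03 × 10^-3 M.
Second step: Ka2 = [H+][CH2(COO)2^2-]/[CH2(COOH)COO-] ≈ [CH2(COO)2^2-] (since [H+] ≈ [CH2(COOH)COO-]).
So [CH2(COO)2^2-] ≈ Ka2.

2.1 × 10^-6 M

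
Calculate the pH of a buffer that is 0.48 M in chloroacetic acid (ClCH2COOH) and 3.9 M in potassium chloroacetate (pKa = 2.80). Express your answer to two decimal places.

Henderson–Hasselbalch: pH = pKa + log([ClCH2COO-]/[ClCH2COOH]) = 2.80 + log(3.9/0.48)
pH = 2.80 + (+0.910) = 3.71

pH = 3.71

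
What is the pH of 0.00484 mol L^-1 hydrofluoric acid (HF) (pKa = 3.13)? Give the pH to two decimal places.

HF ⇌ F- + H+
Ka = 10^(−3.13) = 7.41 × 10^-4
From the ICE table, Ka = [H+]²/(0.00484 − [H+]) = 7.41 × 10^-4.
Here C₀/Ka ≈ 6.53, so the small-[H+] approximation fails. Use the quadratic:
[H+] = [−0.000741 + √(0.000741² + 1.43e-05)]/2 = 1.56 × 10^-3 M
pH = −log[H+] = −log(1.56 × 10^-3) = 2.81

pH = 2.81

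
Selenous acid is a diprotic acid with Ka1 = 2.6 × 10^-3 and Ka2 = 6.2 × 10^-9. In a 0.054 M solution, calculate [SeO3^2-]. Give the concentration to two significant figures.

6.2 × 10^-9 M

First ionization gives [H+] ≈ [HSeO3-] = 1.06 × 10^-2 M.
Second step: Ka2 = [H+][SeO3^2-]/[HSeO3-] ≈ [SeO3^2-] (since [H+] ≈ [HSeO3-]).
So [SeO3^2-] ≈ Ka2.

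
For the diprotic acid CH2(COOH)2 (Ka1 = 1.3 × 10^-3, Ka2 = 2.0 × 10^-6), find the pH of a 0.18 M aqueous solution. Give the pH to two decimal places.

pH = 1.83

Since Ka1 ≫ Ka2, the first ionization dominates [H+].
Ka1 = x²/(0.18 − x) = 1.3 × 10^-3
Solving the quadratic: x = (−Ka1 + √(Ka1² + 4·Ka1·C₀))/2 = 1.47 × 10^-2 M
pH = −log(1.47 × 10^-2) = 1.83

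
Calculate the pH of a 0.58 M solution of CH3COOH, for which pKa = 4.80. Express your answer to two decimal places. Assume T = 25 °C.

CH3COOH ⇌ CH3COO- + H+
Ka = 10^(−4.80) = 1.58 × 10^-5
From the ICE table, Ka = [H+]²/(0.58 − [H+]) = 1.58 × 10^-5.
Since Ka ≪ C₀, [H+] ≈ √(Ka·C₀) = 3.03 × 10^-3 M.
pH = −log(3.03 × 10^-3) = 2.52

pH = 2.52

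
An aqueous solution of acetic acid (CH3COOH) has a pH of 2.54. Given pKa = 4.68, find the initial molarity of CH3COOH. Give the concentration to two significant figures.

[H+] = 10^(-2.54) = 2.88 × 10^-3 M = x
Ka = 10^(−4.68) = 2.09 × 10^-5
Ka = x²/(C₀ − x) ⇒ C₀ = x + x²/Ka
C₀ = 2.88 × 10^-3 + (2.88 × 10^-3)²/(2.09 × 10^-5) = 4.00 × 10^-1 M

C₀ = 4.0 × 10^-1 M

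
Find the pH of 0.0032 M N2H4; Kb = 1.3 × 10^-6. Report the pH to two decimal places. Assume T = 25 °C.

pH = 9.81

N2H4 + H2O ⇌ N2H5+ + OH-
Let x = [OH-] at equilibrium. Kb = x²/(0.0032 − x).
Since Kb ≪ C₀, x ≈ √(Kb·C₀) = 6.45 × 10^-5 M.
pOH = −log(6.45 × 10^-5) = 4.19; pH = 14.00 − 4.19 = 9.81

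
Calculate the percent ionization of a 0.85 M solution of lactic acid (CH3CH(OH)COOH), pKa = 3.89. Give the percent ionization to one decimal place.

CH3CH(OH)COOH ⇌ CH3CH(OH)COO- + H+; let x = [H+] at equilibrium.
Ka = 10^(−3.89) = 1.29 × 10^-4
x ≈ √(Ka·C₀) = √(1.29 × 10^-4 × 0.85) = 1.05 × 10^-2 M
% ionization = x/C₀ × 100% = 1.05 × 10^-2/0.85 × 100% = 1.2%

1.2%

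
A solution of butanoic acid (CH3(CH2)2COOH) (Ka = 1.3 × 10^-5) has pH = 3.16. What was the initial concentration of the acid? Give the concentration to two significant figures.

C₀ = 3.8 × 10^-2 M

[H+] = 10^(-3.16) = 6.92 × 10^-4 M = x
Ka = x²/(C₀ − x) ⇒ C₀ = x + x²/Ka
C₀ = 6.92 × 10^-4 + (6.92 × 10^-4)²/(1.3 × 10^-5) = 3.75 × 10^-2 M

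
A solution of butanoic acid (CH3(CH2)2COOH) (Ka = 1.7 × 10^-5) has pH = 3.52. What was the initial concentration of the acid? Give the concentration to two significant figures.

C₀ = 5.7 × 10^-3 M

[H+] = 10^(-3.52) = 3.02 × 10^-4 M = x
Ka = x²/(C₀ − x) ⇒ C₀ = x + x²/Ka
C₀ = 3.02 × 10^-4 + (3.02 × 10^-4)²/(1.7 × 10^-5) = 5.67 × 10^-3 M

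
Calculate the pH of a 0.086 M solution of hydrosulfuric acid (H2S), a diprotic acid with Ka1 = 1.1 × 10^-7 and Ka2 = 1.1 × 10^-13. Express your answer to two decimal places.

Since Ka1 ≫ Ka2, the first ionization dominates [H+].
Ka1 = x²/(0.086 − x) = 1.1 × 10^-7
x ≈ √(1.1 × 10^-7 × 0.086) = 9.73 × 10^-5 M
pH = −log(9.73 × 10^-5) = 4.01

pH = 4.01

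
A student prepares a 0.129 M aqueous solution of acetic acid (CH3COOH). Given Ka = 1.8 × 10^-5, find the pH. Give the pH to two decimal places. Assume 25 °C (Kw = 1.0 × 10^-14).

CH3COOH ⇌ CH3COO- + H+
Ka = [H+]²/(0.129 − [H+]) = 1.8 × 10^-5
Since Ka ≪ C₀, [H+] ≈ √(Ka·C₀) = 1.52 × 10^-3 M.
([H+]/C₀ = 1.2% < 5%, so the approximation holds.)
pH = −log(1.52 × 10^-3) = 2.82

pH = 2.82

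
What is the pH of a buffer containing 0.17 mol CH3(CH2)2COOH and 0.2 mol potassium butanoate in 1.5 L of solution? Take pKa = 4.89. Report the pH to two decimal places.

Henderson–Hasselbalch: pH = pKa + log([CH3(CH2)2COO-]/[CH3(CH2)2COOH]) = 4.89 + log(0.2/0.17)
pH = 4.89 + (+0.071) = 4.96

pH = 4.96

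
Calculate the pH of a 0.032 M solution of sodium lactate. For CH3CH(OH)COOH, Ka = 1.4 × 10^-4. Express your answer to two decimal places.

pH = 8.18

CH3CH(OH)COO- is the conjugate base of the weak acid CH3CH(OH)COOH.
Kb = Kw/Ka = 1.0×10^-14 / 1.4 × 10^-4 = 7.14 × 10^-11
Kb = x²/(0.032 − x) = 7.14 × 10^-11
Assume x ≪ 0.032: x ≈ √(7.14 × 10^-11 × 0.032) = 1.51 × 10^-6 M
(x/C₀ = 0.0047% < 5%, so the approximation holds.)
pOH = −log(1.51 × 10^-6) = 5.82; pH = 14.00 − 5.82 = 8.18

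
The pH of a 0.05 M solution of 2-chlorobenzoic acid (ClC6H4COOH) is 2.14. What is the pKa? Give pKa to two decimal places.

[H+] = 10^(-2.14) = 7.24 × 10^-3 M
At equilibrium [HA] = 0.05 − 7.24 × 10^-3 = 4.28 × 10^-2 M
Ka = [H+][A-]/[HA] = (7.24 × 10^-3)² / 4.28 × 10^-2 = 1.22 × 10^-3
pKa = -log(1.22 × 10^-3) = 2.91

pKa = 2.91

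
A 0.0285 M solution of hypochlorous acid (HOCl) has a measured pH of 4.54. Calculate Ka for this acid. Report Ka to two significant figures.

[H+] = 10^(-4.54) = 2.88 × 10^-5 M
At equilibrium [HA] = 0.0285 − 2.88 × 10^-5 = 2.85 × 10^-2 M
Ka = [H+][A-]/[HA] = (2.88 × 10^-5)² / 2.85 × 10^-2 = 2.9 × 10^-8

Ka = 2.9 × 10^-8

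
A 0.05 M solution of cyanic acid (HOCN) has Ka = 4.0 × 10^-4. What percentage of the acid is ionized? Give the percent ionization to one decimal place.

8.6%

HOCN ⇌ OCN- + H+; let x = [H+] at equilibrium.
Ka = x²/(C₀ − x); solving the quadratic gives x = 4.28 × 10^-3 M.
% ionization = x/C₀ × 100% = 4.28 × 10^-3/0.05 × 100% = 8.6%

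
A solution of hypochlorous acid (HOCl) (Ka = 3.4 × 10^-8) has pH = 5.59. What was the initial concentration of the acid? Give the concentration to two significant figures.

[H+] = 10^(-5.59) = 2.57 × 10^-6 M = x
Ka = x²/(C₀ − x) ⇒ C₀ = x + x²/Ka
C₀ = 2.57 × 10^-6 + (2.57 × 10^-6)²/(3.4 × 10^-8) = 1.97 × 10^-4 M

C₀ = 2.0 × 10^-4 M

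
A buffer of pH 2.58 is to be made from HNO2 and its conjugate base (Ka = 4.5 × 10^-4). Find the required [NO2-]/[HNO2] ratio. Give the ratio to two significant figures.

ratio = 0.17

pKa = -log(4.5 × 10^-4) = 3.347
pH = pKa + log(r) ⇒ log(r) = 2.58 − 3.347 = -0.767
r = [NO2-]/[HNO2] = 10^(-0.767) = 0.171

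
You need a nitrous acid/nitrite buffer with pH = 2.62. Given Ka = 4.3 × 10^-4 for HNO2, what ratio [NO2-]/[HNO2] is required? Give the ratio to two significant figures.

ratio = 0.18

pKa = -log(4.3 × 10^-4) = 3.367
pH = pKa + log(r) ⇒ log(r) = 2.62 − 3.367 = -0.747
r = [NO2-]/[HNO2] = 10^(-0.747) = 0.179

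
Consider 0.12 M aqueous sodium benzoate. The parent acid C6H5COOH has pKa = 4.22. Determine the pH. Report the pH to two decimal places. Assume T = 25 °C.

C6H5COO- is the conjugate base of the weak acid C6H5COOH.
Ka = 10^(−4.22) = 6.03 × 10^-5
Kb = Kw/Ka = 1.0×10^-14 / 6.03 × 10^-5 = 1.66 × 10^-10
From the ICE table, Kb = [OH-]²/(0.12 − [OH-]) = 1.66 × 10^-10.
Since Kb ≪ C₀, [OH-] ≈ √(Kb·C₀) = 4.46 × 10^-6 M.
Check: 0.0037% ionized — well under 5%, approximation valid.
pOH = −log(4.46 × 10^-6) = 5.35; pH = 14.00 − 5.35 = 8.65

pH = 8.65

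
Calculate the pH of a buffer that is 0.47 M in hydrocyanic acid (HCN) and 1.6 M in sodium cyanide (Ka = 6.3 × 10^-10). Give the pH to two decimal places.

pKa = −log(6.3 × 10^-10) = 9.201
Henderson–Hasselbalch: pH = pKa + log([CN-]/[HCN]) = 9.201 + log(1.6/0.47)
pH = 9.201 + (+0.532) = 9.73

pH = 9.73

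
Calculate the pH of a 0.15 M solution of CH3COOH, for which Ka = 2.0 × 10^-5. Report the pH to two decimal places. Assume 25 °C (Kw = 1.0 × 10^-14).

CH3COOH ⇌ CH3COO- + H+
Ka = x²/(0.15 − x) = 2.0 × 10^-5
Neglecting x in the denominator: x = √(2.0 × 10^-5 × 0.15) = 1.73 × 10^-3 M
Check: 1.2% ionized — well under 5%, approximation valid.
pH = −log[H+] = −log(1.73 × 10^-3) = 2.76

pH = 2.76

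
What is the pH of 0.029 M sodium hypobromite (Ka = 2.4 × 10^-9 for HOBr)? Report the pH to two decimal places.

OBr- is the conjugate base of the weak acid HOBr.
Kb = Kw/Ka = 1.0×10^-14 / 2.4 × 10^-9 = 4.17 × 10^-6
From the ICE table, Kb = [OH-]²/(0.029 − [OH-]) = 4.17 × 10^-6.
Assume [OH-] ≪ 0.029: [OH-] ≈ √(4.17 × 10^-6 × 0.029) = 3.48 × 10^-4 M
([OH-]/C₀ = 1.2% < 5%, so the approximation holds.)
pOH = −log(3.48 × 10^-4) = 3.46; pH = 14.00 − 3.46 = 10.54

pH = 10.54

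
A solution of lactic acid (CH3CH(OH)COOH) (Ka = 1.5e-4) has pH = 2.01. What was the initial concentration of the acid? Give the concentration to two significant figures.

[H+] = 10^(-2.01) = 9.77 × 10^-3 M = x
Ka = x²/(C₀ − x) ⇒ C₀ = x + x²/Ka
C₀ = 9.77 × 10^-3 + (9.77 × 10^-3)²/(1.5 × 10^-4) = 6.46 × 10^-1 M

C₀ = 6.5 × 10^-1 M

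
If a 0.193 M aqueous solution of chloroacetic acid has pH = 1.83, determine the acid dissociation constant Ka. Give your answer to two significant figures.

Ka = 1.2 × 10^-3

[H+] = 10^(-1.83) = 1.48 × 10^-2 M
At equilibrium [HA] = 0.193 − 1.48 × 10^-2 = 1.78 × 10^-1 M
Ka = [H+][A-]/[HA] = (1.48 × 10^-2)² / 1.78 × 10^-1 = 1.2 × 10^-3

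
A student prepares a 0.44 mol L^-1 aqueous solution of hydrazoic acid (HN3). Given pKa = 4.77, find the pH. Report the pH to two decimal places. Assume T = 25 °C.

pH = 2.56

HN3 ⇌ N3- + H+
Ka = 10^(−4.77) = 1.70 × 10^-5
Ka = x²/(0.44 − x) = 1.70 × 10^-5
Since Ka ≪ C₀, x ≈ √(Ka·C₀) = 2.73 × 10^-3 M.
Check: 0.62% ionized — well under 5%, approximation valid.
pH = −log(2.73 × 10^-3) = 2.56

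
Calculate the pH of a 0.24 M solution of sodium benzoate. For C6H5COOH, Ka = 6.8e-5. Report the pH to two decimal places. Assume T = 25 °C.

C6H5COO- is the conjugate base of the weak acid C6H5COOH.
Kb = Kw/Ka = 1.0×10^-14 / 6.8 × 10^-5 = 1.47 × 10^-10
Kb = [OH-]²/(0.24 − [OH-]) = 1.47 × 10^-10
Neglecting [OH-] in the denominator: [OH-] = √(1.47 × 10^-10 × 0.24) = 5.94 × 10^-6 M
([OH-]/C₀ = 0.0025% < 5%, so the approximation holds.)
pOH = 5.23, so pH = 14.00 − pOH = 8.77

pH = 8.77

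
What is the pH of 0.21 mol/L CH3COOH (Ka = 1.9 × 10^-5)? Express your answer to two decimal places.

CH3COOH ⇌ CH3COO- + H+
Ka = [H+]²/(0.21 − [H+]) = 1.9 × 10^-5
Neglecting [H+] in the denominator: [H+] = √(1.9 × 10^-5 × 0.21) = 2.00 × 10^-3 M
pH = −log[H+] = −log(2.00 × 10^-3) = 2.70

pH = 2.70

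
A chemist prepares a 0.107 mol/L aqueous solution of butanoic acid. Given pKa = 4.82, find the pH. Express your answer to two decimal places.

CH3(CH2)2COOH ⇌ CH3(CH2)2COO- + H+
Ka = 10^(−4.82) = 1.51 × 10^-5
From the ICE table, Ka = [H+]²/(0.107 − [H+]) = 1.51 × 10^-5.
Assume [H+] ≪ 0.107: [H+] ≈ √(1.51 × 10^-5 × 0.107) = 1.27 × 10^-3 M
Check: 1.2% ionized — well under 5%, approximation valid.
pH = −log[H+] = −log(1.27 × 10^-3) = 2.90

pH = 2.90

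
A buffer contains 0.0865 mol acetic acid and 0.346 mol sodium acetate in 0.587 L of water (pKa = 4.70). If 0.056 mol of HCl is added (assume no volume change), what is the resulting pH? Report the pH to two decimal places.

pH = 5.01

After neutralization: n(CH3COOH) = 0.142 mol, n(CH3COO-) = 0.29 mol.
pH = pKa + log(n_CH3COO-/n_CH3COOH) = 4.70 + log(0.29/0.142) = 4.70 + (+0.310)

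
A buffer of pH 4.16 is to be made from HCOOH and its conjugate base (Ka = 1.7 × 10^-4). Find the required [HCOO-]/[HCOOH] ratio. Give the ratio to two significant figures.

pKa = -log(1.7 × 10^-4) = 3.770
pH = pKa + log(r) ⇒ log(r) = 4.16 − 3.770 = +0.390
r = [HCOO-]/[HCOOH] = 10^(+0.390) = 2.45

ratio = 2.5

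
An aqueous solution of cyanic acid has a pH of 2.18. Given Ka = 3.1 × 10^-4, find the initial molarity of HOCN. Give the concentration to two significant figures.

C₀ = 1.5 × 10^-1 M

[H+] = 10^(-2.18) = 6.61 × 10^-3 M = x
Ka = x²/(C₀ − x) ⇒ C₀ = x + x²/Ka
C₀ = 6.61 × 10^-3 + (6.61 × 10^-3)²/(3.1 × 10^-4) = 1.48 × 10^-1 M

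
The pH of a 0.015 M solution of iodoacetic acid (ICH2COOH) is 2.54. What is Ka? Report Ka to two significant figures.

[H+] = 10^(-2.54) = 2.88 × 10^-3 M
At equilibrium [HA] = 0.015 − 2.88 × 10^-3 = 1.21 × 10^-2 M
Ka = [H+][A-]/[HA] = (2.88 × 10^-3)² / 1.21 × 10^-2 = 6.9 × 10^-4

Ka = 6.9 × 10^-4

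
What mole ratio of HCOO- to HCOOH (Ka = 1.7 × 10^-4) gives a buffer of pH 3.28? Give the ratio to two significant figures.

pKa = -log(1.7 × 10^-4) = 3.770
pH = pKa + log(r) ⇒ log(r) = 3.28 − 3.770 = -0.490
r = [HCOO-]/[HCOOH] = 10^(-0.490) = 0.324

ratio = 0.32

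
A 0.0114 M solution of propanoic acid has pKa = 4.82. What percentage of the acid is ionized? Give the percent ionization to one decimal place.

CH3CH2COOH ⇌ CH3CH2COO- + H+; let x = [H+] at equilibrium.
Ka = 10^(−4.82) = 1.51 × 10^-5
x ≈ √(Ka·C₀) = √(1.51 × 10^-5 × 0.0114) = 4.15 × 10^-4 M
Fraction ionized = 4.15 × 10^-4 / 0.0114 = 0.0364 → 3.6%

3.6%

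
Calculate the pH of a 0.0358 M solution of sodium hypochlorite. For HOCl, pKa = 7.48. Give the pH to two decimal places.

OCl- is the conjugate base of the weak acid HOCl.
Ka = 10^(−7.48) = 3.31 × 10^-8
Kb = Kw/Ka = 1.0×10^-14 / 3.31 × 10^-8 = 3.02 × 10^-7
Let x = [OH-] at equilibrium. Kb = x²/(0.0358 − x).
Neglecting x in the denominator: x = √(3.02 × 10^-7 × 0.0358) = 1.04 × 10^-4 M
pOH = 3.98, so pH = 14.00 − pOH = 10.02

pH = 10.02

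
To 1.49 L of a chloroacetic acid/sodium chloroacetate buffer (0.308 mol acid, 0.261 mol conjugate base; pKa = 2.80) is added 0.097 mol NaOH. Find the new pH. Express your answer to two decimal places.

After neutralization: n(ClCH2COOH) = 0.211 mol, n(ClCH2COO-) = 0.358 mol.
pH = pKa + log(n_ClCH2COO-/n_ClCH2COOH) = 2.80 + log(0.358/0.211) = 2.80 + (+0.230)

pH = 3.03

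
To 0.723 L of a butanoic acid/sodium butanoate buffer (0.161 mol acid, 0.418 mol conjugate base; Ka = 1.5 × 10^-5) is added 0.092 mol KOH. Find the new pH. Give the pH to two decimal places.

After neutralization: n(CH3(CH2)2COOH) = 0.069 mol, n(CH3(CH2)2COO-) = 0.51 mol.
pKa = −log(1.5 × 10^-5) = 4.824
pH = pKa + log([A⁻]/[HA]) = 4.824 + log(0.51/0.069) = 4.824 +0.869

pH = 5.69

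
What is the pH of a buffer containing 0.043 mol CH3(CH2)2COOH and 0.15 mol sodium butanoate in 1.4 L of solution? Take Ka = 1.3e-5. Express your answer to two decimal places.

pH = 5.43

pKa = −log(1.3 × 10^-5) = 4.886
Using pH = pKa + log([base]/[acid]) with [base]/[acid] = 0.15/0.043:
pH = 4.886 + (+0.543) = 5.43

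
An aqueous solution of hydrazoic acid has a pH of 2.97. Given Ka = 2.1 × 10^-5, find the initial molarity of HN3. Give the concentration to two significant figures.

C₀ = 5.6 × 10^-2 M

[H+] = 10^(-2.97) = 1.07 × 10^-3 M = x
Ka = x²/(C₀ − x) ⇒ C₀ = x + x²/Ka
C₀ = 1.07 × 10^-3 + (1.07 × 10^-3)²/(2.1 × 10^-5) = 5.56 × 10^-2 M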